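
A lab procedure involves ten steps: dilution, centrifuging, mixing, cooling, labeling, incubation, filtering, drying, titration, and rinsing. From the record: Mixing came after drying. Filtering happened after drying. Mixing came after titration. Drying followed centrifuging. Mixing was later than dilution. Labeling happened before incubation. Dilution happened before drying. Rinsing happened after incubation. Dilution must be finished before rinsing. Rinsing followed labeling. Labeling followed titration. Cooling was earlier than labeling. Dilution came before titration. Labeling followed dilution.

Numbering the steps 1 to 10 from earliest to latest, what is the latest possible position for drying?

8

Drying must come before filtering and mixing — 2 steps forced after it.
Everything else can be placed before drying in some valid order, so drying can sit as late as position 10 − 2 = 8.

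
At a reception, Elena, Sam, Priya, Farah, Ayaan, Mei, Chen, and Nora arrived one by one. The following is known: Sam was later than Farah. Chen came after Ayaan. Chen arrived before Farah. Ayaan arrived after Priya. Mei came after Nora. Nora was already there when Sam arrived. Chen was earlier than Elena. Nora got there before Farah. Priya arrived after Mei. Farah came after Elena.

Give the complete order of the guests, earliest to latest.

The constraints fix every adjacent pair, so only one ordering works:
Nora → Mei → Priya → Ayaan → Chen → Elena → Farah → Sam.

Nora, Mei, Priya, Ayaan, Chen, Elena, Farah, Sam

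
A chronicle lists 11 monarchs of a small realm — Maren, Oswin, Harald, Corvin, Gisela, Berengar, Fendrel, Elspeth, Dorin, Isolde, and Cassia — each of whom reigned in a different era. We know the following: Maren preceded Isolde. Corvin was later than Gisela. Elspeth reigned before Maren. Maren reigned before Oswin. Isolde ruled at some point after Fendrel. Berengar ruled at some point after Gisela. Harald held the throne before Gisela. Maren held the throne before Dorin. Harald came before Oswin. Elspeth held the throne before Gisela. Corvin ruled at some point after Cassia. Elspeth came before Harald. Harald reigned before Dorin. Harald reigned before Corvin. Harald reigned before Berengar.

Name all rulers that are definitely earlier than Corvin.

Cassia, Elspeth, Gisela, Harald

Directly stated before Corvin: Cassia, Gisela, and Harald.
Elspeth reaches Corvin via Elspeth → Gisela → Corvin.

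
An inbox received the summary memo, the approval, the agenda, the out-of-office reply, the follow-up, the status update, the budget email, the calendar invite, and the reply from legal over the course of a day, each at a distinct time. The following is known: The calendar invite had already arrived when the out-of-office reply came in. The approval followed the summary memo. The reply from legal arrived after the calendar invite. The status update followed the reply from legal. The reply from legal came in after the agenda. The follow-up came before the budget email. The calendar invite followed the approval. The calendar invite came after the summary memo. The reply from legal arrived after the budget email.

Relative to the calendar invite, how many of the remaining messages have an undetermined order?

Forced before the calendar invite: the approval and the summary memo; forced after the calendar invite: the out-of-office reply, the reply from legal, and the status update.
That leaves the agenda, the budget email, and the follow-up with no forced order relative to the calendar invite — 3.

3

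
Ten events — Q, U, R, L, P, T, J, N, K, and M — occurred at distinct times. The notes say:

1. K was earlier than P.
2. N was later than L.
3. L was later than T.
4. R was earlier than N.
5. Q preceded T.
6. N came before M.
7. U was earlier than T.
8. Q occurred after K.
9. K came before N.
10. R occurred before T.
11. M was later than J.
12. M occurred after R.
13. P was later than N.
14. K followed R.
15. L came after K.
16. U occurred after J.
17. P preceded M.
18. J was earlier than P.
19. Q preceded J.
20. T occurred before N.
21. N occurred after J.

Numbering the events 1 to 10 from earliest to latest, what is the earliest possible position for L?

7

J, K, Q, R, T, and U must all come before L — 6 forced predecessors.
Nothing else is forced ahead of L, so its earliest slot is position 6 + 1 = 7.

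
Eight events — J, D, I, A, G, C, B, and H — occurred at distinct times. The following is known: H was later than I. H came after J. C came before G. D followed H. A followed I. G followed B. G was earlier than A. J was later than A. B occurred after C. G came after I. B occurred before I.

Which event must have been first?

C

C has a chain of constraints placing it before every other event, so C must be first.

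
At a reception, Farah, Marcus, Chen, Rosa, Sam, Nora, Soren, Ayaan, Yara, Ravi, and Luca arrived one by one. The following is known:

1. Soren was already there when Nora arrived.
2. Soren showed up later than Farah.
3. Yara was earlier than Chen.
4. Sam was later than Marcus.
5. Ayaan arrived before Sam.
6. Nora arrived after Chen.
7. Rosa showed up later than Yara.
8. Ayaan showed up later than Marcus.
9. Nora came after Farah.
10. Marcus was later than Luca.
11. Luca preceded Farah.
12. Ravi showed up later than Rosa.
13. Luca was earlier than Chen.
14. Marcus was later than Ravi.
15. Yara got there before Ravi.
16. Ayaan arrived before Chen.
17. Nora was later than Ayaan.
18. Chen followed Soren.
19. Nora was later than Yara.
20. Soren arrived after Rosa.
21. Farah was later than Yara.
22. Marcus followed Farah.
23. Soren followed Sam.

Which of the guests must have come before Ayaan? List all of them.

Directly stated before Ayaan: Marcus.
Farah reaches Ayaan via Farah → Marcus → Ayaan.
Luca reaches Ayaan via Luca → Marcus → Ayaan.
Ravi reaches Ayaan via Ravi → Marcus → Ayaan.
Likewise Rosa and Yara each reach Ayaan by chaining the stated constraints.

Farah, Luca, Marcus, Ravi, Rosa, Yara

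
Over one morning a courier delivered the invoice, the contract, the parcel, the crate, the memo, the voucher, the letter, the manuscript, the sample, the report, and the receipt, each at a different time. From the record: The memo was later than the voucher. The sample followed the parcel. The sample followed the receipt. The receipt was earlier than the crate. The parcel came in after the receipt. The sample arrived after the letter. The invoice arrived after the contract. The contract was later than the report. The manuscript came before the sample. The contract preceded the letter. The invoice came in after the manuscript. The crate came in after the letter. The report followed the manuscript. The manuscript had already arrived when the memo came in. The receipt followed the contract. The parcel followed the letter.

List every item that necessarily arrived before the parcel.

Directly stated before the parcel: the letter and the receipt.
The contract reaches the parcel via the contract → the receipt → the parcel.
The manuscript reaches the parcel via the manuscript → the report → the contract → the receipt → the parcel.
The report reaches the parcel via the report → the contract → the receipt → the parcel.

the contract, the letter, the manuscript, the receipt, the report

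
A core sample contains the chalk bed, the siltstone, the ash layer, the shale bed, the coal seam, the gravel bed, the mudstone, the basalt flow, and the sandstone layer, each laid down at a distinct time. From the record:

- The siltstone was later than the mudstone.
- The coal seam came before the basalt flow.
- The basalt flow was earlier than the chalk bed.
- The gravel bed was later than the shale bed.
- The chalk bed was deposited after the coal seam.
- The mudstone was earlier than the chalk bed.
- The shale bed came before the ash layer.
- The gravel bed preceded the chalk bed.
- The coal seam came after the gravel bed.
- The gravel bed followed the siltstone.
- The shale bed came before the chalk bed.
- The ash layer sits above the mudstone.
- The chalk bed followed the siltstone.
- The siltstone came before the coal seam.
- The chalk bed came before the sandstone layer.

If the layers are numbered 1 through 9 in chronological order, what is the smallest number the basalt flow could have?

6

The coal seam, the gravel bed, the mudstone, the shale bed, and the siltstone must all come before the basalt flow — 5 forced predecessors.
Nothing else is forced ahead of the basalt flow, so its earliest slot is position 5 + 1 = 6.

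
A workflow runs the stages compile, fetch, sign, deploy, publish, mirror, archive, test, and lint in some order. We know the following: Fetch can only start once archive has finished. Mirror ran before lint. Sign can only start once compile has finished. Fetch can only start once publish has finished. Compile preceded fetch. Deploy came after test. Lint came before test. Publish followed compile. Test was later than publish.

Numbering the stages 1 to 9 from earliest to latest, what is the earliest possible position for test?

Compile, lint, mirror, and publish must all come before test — 4 forced predecessors.
Nothing else is forced ahead of test, so its earliest slot is position 4 + 1 = 5.

5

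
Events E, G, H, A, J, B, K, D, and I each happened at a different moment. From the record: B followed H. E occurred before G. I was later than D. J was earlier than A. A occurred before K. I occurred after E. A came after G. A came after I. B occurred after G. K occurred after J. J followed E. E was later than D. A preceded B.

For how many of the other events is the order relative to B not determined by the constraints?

1

Forced before B: A, D, E, G, H, I, and J.
That leaves K with no forced order relative to B — 1.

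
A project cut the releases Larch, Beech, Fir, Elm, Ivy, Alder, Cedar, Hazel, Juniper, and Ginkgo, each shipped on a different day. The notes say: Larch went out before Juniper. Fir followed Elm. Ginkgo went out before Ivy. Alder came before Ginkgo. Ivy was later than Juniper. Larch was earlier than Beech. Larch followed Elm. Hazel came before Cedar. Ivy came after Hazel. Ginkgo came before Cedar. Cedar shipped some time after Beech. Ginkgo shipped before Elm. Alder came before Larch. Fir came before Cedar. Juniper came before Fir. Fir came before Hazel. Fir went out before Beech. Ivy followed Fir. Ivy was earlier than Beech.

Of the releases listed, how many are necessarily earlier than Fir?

5

Directly stated before Fir: Elm and Juniper.
Alder reaches Fir via Alder → Ginkgo → Elm → Fir.
Ginkgo reaches Fir via Ginkgo → Elm → Fir.
Larch reaches Fir via Larch → Juniper → Fir.
No chain forces Hazel (or any of the others) ahead of Fir.
That's Alder, Elm, Ginkgo, Juniper, and Larch — 5 in all.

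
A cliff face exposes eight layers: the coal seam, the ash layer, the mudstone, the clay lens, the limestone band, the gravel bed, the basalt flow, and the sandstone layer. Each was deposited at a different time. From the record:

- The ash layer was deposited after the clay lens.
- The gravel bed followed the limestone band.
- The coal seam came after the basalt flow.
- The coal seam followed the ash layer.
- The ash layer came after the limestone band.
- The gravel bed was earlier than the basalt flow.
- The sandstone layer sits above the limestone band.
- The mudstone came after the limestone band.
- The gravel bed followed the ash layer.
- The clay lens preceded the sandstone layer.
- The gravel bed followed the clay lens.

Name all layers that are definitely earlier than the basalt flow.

the ash layer, the clay lens, the gravel bed, the limestone band

Directly stated before the basalt flow: the gravel bed.
The ash layer reaches the basalt flow via the ash layer → the gravel bed → the basalt flow.
The clay lens reaches the basalt flow via the clay lens → the gravel bed → the basalt flow.
The limestone band reaches the basalt flow via the limestone band → the gravel bed → the basalt flow.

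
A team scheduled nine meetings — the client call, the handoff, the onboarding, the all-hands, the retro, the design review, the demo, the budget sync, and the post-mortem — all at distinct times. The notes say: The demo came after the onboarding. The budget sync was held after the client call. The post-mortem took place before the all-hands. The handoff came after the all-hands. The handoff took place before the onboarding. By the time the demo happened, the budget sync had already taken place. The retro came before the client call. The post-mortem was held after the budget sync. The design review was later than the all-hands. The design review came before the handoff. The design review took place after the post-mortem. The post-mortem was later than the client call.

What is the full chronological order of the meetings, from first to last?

The constraints fix every adjacent pair, so only one ordering works:
the retro → the client call → the budget sync → the post-mortem → the all-hands → the design review → the handoff → the onboarding → the demo.

the retro, the client call, the budget sync, the post-mortem, the all-hands, the design review, the handoff, the onboarding, the demo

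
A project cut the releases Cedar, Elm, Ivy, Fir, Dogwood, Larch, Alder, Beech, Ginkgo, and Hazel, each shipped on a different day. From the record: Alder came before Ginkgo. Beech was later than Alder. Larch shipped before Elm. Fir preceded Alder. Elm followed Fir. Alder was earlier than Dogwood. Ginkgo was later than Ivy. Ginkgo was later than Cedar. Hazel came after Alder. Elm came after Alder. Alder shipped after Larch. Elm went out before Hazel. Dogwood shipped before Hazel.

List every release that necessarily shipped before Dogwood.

Alder, Fir, Larch

Directly stated before Dogwood: Alder.
Fir reaches Dogwood via Fir → Alder → Dogwood.
Larch reaches Dogwood via Larch → Alder → Dogwood.
No chain forces Ginkgo (or any of the others) ahead of Dogwood.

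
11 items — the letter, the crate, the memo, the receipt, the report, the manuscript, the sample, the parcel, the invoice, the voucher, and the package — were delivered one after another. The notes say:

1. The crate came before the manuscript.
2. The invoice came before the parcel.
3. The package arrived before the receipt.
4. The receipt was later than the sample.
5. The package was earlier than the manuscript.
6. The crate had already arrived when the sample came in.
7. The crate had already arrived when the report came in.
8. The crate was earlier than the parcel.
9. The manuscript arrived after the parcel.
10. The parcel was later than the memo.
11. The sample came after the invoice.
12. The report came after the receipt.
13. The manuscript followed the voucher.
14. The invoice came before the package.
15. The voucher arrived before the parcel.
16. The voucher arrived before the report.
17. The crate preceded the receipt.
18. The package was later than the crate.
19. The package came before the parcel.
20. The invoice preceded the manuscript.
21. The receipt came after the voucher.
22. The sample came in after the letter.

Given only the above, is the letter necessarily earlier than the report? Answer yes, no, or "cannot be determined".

Chain the constraints: the letter → the sample → the receipt → the report. Each link is directly stated, so the letter comes before the report.

yes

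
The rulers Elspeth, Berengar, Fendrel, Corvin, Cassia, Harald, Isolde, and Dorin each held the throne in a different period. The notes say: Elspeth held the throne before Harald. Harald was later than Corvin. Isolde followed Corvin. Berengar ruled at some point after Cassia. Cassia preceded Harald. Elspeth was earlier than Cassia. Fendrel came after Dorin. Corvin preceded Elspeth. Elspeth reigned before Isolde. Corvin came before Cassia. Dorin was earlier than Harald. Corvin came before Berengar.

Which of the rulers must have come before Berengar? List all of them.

Directly stated before Berengar: Cassia and Corvin.
Elspeth reaches Berengar via Elspeth → Cassia → Berengar.
No chain forces Dorin (or any of the others) ahead of Berengar.

Cassia, Corvin, Elspeth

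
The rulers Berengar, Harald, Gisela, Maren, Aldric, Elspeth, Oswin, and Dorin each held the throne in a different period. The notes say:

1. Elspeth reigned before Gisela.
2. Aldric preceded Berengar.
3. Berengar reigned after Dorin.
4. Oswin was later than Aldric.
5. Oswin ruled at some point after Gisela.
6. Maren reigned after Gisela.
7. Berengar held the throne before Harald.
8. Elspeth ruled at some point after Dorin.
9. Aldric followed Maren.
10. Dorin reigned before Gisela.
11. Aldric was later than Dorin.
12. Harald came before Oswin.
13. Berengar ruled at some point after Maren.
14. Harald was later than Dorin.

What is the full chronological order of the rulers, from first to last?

The constraints fix every adjacent pair, so only one ordering works:
Dorin → Elspeth → Gisela → Maren → Aldric → Berengar → Harald → Oswin.

Dorin, Elspeth, Gisela, Maren, Aldric, Berengar, Harald, Oswin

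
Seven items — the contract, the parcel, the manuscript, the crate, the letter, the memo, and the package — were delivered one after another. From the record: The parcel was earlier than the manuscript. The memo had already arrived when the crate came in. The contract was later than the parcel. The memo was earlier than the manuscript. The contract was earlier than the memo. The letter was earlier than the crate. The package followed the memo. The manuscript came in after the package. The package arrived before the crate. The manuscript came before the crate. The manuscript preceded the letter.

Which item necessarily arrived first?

The parcel has a chain of constraints placing it before every other item, so the parcel must be first.

the parcel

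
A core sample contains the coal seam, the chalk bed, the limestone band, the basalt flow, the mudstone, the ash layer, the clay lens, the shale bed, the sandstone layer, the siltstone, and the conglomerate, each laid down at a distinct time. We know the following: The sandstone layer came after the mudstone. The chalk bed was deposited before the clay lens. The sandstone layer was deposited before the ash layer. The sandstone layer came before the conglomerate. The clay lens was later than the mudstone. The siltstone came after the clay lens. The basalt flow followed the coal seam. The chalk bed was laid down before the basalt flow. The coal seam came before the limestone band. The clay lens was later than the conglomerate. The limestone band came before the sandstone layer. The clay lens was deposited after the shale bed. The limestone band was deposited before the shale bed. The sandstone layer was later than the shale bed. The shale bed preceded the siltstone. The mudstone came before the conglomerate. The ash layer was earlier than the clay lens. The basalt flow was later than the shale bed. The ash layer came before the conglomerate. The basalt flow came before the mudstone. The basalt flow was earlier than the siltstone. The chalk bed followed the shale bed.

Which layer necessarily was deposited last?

the siltstone

Every other layer has a chain of constraints placing it before the siltstone, so the siltstone is last.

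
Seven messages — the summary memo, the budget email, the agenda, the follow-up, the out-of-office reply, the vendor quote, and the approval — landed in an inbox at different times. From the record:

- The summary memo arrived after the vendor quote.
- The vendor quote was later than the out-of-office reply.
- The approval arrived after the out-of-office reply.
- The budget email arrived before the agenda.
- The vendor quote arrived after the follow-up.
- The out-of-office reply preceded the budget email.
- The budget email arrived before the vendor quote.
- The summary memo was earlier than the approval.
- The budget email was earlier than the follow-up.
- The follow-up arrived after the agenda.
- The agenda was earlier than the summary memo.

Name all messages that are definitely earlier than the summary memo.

the agenda, the budget email, the follow-up, the out-of-office reply, the vendor quote

Directly stated before the summary memo: the agenda and the vendor quote.
The budget email reaches the summary memo via the budget email → the agenda → the summary memo.
The follow-up reaches the summary memo via the follow-up → the vendor quote → the summary memo.
The out-of-office reply reaches the summary memo via the out-of-office reply → the vendor quote → the summary memo.
No chain forces the approval ahead of the summary memo.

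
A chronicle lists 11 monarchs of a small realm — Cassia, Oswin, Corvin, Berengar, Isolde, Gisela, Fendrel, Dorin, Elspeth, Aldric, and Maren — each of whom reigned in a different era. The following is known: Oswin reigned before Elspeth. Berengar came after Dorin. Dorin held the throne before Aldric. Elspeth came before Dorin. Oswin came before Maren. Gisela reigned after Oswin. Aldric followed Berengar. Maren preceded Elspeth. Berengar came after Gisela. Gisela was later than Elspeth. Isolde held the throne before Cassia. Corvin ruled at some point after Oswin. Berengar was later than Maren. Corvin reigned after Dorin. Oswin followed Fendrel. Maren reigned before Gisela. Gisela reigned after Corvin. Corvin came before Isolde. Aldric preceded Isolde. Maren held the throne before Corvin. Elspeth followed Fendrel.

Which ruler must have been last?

Every other ruler has a chain of constraints placing them before Cassia, so Cassia is last.

Cassia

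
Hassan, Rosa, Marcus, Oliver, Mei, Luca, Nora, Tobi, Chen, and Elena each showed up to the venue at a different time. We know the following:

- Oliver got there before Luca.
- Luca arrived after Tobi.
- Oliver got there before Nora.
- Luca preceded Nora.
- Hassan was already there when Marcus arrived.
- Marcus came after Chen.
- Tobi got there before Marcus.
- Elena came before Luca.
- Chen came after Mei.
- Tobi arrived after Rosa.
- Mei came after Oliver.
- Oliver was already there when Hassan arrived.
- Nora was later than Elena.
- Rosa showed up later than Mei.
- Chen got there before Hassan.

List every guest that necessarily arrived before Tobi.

Directly stated before Tobi: Rosa.
Mei reaches Tobi via Mei → Rosa → Tobi.
Oliver reaches Tobi via Oliver → Mei → Rosa → Tobi.
No chain forces Chen (or any of the others) ahead of Tobi.

Mei, Oliver, Rosa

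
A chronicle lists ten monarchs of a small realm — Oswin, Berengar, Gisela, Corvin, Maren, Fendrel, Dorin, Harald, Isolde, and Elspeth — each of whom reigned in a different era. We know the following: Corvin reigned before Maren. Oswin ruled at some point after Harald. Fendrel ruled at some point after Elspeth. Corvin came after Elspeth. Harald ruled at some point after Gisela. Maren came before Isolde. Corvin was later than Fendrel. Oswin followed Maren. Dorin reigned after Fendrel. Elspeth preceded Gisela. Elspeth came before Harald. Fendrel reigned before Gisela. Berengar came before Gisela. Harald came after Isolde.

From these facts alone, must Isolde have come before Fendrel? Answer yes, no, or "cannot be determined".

Tracing the constraints gives Fendrel → Corvin → Maren → Isolde, so Fendrel must come before Isolde.
That means Isolde cannot be before Fendrel.

no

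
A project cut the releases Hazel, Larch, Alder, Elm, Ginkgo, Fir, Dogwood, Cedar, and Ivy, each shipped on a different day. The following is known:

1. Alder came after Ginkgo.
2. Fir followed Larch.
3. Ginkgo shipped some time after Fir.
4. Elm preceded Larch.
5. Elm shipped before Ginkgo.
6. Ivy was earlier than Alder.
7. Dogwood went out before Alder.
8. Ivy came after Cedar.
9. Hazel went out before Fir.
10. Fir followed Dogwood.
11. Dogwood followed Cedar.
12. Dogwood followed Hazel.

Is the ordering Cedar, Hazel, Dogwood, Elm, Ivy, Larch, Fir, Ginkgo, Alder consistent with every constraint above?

yes

Check each stated constraint against the proposed order — e.g. Hazel is ahead of Fir; Dogwood is ahead of Alder. Every pair is in the required order; nothing is violated.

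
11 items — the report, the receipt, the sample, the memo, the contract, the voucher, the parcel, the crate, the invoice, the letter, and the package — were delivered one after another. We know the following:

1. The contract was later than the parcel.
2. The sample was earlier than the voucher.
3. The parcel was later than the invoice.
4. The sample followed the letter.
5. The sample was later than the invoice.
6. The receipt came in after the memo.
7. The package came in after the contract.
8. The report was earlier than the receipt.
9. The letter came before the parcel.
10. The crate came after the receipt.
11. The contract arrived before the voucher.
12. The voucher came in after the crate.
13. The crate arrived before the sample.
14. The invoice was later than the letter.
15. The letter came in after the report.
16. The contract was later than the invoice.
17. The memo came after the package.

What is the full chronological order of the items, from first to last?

the report, the letter, the invoice, the parcel, the contract, the package, the memo, the receipt, the crate, the sample, the voucher

The constraints fix every adjacent pair, so only one ordering works:
the report → the letter → the invoice → the parcel → the contract → the package → the memo → the receipt → the crate → the sample → the voucher.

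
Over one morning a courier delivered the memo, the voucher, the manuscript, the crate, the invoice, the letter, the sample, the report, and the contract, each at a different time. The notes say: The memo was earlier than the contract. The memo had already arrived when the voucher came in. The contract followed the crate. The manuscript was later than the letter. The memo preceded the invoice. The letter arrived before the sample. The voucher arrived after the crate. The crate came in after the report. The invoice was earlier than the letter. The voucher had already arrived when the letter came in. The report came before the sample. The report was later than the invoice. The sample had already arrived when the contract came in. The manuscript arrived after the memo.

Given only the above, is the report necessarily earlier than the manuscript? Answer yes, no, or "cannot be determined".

Chain the constraints: the report → the crate → the voucher → the letter → the manuscript. Each link is directly stated, so the report comes before the manuscript.

yes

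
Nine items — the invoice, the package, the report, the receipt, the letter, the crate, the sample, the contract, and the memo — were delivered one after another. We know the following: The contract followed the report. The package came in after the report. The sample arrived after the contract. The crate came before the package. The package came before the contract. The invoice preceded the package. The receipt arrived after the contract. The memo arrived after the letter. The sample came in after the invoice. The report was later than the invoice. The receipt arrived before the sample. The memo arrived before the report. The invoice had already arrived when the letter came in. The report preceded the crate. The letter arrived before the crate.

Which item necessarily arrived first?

the invoice

The invoice has a chain of constraints placing it before every other item, so the invoice must be first.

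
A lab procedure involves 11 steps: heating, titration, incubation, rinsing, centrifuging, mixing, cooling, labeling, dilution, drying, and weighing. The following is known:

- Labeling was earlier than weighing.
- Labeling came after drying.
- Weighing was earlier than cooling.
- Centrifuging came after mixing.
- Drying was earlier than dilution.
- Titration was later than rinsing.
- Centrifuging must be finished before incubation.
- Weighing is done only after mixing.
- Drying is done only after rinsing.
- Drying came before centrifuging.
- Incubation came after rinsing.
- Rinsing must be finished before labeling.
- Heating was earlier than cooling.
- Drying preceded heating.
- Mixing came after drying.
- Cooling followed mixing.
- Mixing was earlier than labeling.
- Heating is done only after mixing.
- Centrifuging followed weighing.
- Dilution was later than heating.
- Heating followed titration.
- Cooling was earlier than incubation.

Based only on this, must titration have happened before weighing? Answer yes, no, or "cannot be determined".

No chain of stated constraints runs from titration to weighing, and none runs from weighing to titration either.
So the relative order of titration and weighing is not fixed by the given facts.

cannot be determined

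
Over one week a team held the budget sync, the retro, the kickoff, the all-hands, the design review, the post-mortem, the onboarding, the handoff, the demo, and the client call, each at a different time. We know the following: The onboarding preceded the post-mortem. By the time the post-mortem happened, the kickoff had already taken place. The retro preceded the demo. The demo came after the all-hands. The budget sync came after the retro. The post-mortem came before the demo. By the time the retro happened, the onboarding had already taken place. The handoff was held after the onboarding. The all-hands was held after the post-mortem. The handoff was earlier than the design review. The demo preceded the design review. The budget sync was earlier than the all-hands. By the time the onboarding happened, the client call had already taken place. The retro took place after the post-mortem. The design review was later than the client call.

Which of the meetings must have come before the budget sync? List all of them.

the client call, the kickoff, the onboarding, the post-mortem, the retro

Directly stated before the budget sync: the retro.
The client call reaches the budget sync via the client call → the onboarding → the retro → the budget sync.
The kickoff reaches the budget sync via the kickoff → the post-mortem → the retro → the budget sync.
The onboarding reaches the budget sync via the onboarding → the retro → the budget sync.
Likewise the post-mortem reaches the budget sync by chaining the stated constraints.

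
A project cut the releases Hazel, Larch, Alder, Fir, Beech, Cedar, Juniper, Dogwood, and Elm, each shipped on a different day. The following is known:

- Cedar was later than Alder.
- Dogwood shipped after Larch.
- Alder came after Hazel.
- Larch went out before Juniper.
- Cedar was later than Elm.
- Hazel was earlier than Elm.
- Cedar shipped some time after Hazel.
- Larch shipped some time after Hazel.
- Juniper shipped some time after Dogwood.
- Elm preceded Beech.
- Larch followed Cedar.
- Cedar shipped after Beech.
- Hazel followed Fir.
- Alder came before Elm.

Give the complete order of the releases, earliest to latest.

Fir, Hazel, Alder, Elm, Beech, Cedar, Larch, Dogwood, Juniper

The constraints fix every adjacent pair, so only one ordering works:
Fir → Hazel → Alder → Elm → Beech → Cedar → Larch → Dogwood → Juniper.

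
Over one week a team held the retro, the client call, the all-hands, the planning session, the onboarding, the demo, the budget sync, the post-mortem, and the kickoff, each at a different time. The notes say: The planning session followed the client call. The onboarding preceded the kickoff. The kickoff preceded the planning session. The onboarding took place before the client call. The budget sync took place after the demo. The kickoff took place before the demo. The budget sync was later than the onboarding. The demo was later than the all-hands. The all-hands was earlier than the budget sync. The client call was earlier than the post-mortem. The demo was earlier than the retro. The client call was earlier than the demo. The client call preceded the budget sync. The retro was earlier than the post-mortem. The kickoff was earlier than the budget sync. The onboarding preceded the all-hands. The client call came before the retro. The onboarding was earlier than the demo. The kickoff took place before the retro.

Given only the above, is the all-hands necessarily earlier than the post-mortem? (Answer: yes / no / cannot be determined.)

Chain the constraints: the all-hands → the demo → the retro → the post-mortem. Each link is directly stated, so the all-hands comes before the post-mortem.

yes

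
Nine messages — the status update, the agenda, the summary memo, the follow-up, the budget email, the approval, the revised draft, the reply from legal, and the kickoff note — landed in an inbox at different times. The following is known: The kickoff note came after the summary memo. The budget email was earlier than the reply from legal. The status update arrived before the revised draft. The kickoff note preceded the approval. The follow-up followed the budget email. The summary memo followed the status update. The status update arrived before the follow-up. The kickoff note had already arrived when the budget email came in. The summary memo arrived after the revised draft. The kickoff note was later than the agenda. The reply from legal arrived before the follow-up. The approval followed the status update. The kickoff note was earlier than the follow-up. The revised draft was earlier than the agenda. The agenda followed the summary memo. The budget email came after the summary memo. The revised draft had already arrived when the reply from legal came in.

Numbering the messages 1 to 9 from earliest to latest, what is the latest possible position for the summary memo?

3

The summary memo must come before the agenda, the approval, the budget email, the follow-up, the kickoff note, and the reply from legal — 6 messages forced after it.
Everything else can be placed before the summary memo in some valid order, so the summary memo can sit as late as position 9 − 6 = 3.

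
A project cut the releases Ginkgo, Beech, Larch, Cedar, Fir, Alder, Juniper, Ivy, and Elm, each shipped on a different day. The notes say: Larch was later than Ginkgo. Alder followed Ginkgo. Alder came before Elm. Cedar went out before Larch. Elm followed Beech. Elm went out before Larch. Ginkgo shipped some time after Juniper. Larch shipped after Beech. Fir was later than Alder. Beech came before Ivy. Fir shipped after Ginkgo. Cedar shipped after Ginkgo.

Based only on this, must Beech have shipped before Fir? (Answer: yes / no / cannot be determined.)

cannot be determined

No chain of stated constraints runs from Beech to Fir, and none runs from Fir to Beech either.
So the relative order of Beech and Fir is not fixed by the given facts.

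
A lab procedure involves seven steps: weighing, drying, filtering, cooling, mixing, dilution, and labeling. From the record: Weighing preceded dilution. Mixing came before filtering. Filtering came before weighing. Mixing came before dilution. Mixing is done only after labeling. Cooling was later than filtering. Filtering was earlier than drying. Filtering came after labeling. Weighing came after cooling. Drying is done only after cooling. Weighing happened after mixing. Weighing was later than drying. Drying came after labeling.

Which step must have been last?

dilution

Every other step has a chain of constraints placing it before dilution, so dilution is last.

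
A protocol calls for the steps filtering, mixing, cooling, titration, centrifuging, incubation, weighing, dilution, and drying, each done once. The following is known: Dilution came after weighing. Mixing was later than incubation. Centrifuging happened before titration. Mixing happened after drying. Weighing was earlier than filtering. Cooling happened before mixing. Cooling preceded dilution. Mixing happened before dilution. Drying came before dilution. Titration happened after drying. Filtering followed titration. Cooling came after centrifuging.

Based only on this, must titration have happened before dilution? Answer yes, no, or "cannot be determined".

No chain of stated constraints runs from titration to dilution, and none runs from dilution to titration either.
So the relative order of titration and dilution is not fixed by the given facts.

cannot be determined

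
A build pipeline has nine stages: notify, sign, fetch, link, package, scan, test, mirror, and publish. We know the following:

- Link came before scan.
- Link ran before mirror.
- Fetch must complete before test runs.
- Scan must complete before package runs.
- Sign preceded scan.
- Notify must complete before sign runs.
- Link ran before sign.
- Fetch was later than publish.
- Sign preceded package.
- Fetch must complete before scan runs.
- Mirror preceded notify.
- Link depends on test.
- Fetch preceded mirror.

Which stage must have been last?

package

Every other stage has a chain of constraints placing it before package, so package is last.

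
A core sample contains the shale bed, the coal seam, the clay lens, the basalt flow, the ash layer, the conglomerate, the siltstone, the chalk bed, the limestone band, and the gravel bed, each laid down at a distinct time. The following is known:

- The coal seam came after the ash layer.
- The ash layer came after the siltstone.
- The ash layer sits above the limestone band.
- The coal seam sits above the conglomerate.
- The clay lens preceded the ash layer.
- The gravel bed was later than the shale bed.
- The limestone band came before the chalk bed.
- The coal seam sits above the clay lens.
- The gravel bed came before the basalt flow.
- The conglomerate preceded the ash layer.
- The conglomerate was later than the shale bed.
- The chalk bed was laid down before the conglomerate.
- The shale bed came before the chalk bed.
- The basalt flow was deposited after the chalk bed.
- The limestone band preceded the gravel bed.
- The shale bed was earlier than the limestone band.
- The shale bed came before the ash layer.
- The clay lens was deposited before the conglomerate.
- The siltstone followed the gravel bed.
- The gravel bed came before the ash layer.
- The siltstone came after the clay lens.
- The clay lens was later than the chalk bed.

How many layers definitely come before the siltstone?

5

Directly stated before the siltstone: the clay lens and the gravel bed.
The chalk bed reaches the siltstone via the chalk bed → the clay lens → the siltstone.
The limestone band reaches the siltstone via the limestone band → the gravel bed → the siltstone.
The shale bed reaches the siltstone via the shale bed → the gravel bed → the siltstone.
That's the chalk bed, the clay lens, the gravel bed, the limestone band, and the shale bed — 5 in all.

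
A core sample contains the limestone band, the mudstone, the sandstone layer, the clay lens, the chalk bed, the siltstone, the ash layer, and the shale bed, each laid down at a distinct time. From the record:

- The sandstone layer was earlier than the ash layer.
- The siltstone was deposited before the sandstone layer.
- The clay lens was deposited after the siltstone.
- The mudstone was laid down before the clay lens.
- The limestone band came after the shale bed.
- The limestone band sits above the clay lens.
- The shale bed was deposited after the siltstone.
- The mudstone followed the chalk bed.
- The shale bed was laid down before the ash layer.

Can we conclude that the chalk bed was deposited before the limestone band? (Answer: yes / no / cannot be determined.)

Chain the constraints: the chalk bed → the mudstone → the clay lens → the limestone band. Each link is directly stated, so the chalk bed comes before the limestone band.

yes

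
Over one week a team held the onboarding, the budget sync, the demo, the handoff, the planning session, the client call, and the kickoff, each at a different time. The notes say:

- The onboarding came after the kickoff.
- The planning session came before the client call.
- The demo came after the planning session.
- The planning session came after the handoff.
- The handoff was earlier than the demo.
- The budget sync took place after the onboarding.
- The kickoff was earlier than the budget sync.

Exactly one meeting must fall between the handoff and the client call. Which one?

Tracing the constraints gives the handoff → the planning session → the client call, so the planning session sits after the handoff and before the client call.
No other meeting is forced both after the handoff and before the client call.

the planning session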